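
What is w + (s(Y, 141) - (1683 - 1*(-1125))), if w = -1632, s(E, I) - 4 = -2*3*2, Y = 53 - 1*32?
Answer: -4448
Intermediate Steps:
Y = 21 (Y = 53 - 32 = 21)
s(E, I) = -8 (s(E, I) = 4 - 2*3*2 = 4 - 6*2 = 4 - 12 = -8)
w + (s(Y, 141) - (1683 - 1*(-1125))) = -1632 + (-8 - (1683 - 1*(-1125))) = -1632 + (-8 - (1683 + 1125)) = -1632 + (-8 - 1*2808) = -1632 + (-8 - 2808) = -1632 - 2816 = -4448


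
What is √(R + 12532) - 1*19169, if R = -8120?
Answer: -19169 + 2*√1103 ≈ -19103.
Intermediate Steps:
√(R + 12532) - 1*19169 = √(-8120 + 12532) - 1*19169 = √4412 - 19169 = 2*√1103 - 19169 = -19169 + 2*√1103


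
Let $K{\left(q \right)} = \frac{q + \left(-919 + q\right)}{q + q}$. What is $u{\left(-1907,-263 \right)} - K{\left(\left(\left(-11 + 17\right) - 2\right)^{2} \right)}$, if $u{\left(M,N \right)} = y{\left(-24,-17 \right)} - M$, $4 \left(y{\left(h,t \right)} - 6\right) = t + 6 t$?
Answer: $\frac{61151}{32} \approx 1911.0$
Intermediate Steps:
$y{\left(h,t \right)} = 6 + \frac{7 t}{4}$ ($y{\left(h,t \right)} = 6 + \frac{t + 6 t}{4} = 6 + \frac{7 t}{4}$)
$K{\left(q \right)} = \frac{-919 + 2 q}{2 q}$
$u{\left(M,N \right)} = - \frac{95}{4} - M$ ($u{\left(M,N \right)} = \left(6 + \frac{7}{4} \left(-17\right)\right) - M = \left(6 - \frac{119}{4}\right) - M = - \frac{95}{4} - M$)
$u{\left(-1907,-263 \right)} - K{\left(\left(\left(-11 + 17\right) - 2\right)^{2} \right)} = \left(- \frac{95}{4} - -1907\right) - \frac{- \frac{919}{2} + \left(\left(-11 + 17\right) - 2\right)^{2}}{\left(\left(-11 + 17\right) - 2\right)^{2}} = \left(- \frac{95}{4} + 1907\right) - \frac{- \frac{919}{2} + \left(6 - 2\right)^{2}}{\left(6 - 2\right)^{2}} = \frac{7533}{4} - \frac{- \frac{919}{2} + 4^{2}}{4^{2}} = \frac{7533}{4} - \frac{- \frac{919}{2} + 16}{16} = \frac{7533}{4} - \frac{1}{16} \left(- \frac{887}{2}\right) = \frac{7533}{4} - - \frac{887}{32} = \frac{7533}{4} + \frac{887}{32} = \frac{61151}{32}$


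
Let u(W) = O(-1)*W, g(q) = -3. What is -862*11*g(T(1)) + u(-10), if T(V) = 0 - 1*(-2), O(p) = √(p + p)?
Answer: 28446 - 10*I*√2 ≈ 28446.0 - 14.142*I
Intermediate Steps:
O(p) = √2*√p (O(p) = √(2*p) = √2*√p)
T(V) = 2 (T(V) = 0 + 2 = 2)
u(W) = I*W*√2 (u(W) = (√2*√(-1))*W = (√2*I)*W = (I*√2)*W = I*W*√2)
-862*11*g(T(1)) + u(-10) = -862*11*(-3) + I*(-10)*√2 = -(-28446) - 10*I*√2 = -862*(-33) - 10*I*√2 = 28446 - 10*I*√2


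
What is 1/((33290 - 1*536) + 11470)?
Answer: 1/44224 ≈ 2.2612e-5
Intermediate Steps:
1/((33290 - 1*536) + 11470) = 1/((33290 - 536) + 11470) = 1/(32754 + 11470) = 1/44224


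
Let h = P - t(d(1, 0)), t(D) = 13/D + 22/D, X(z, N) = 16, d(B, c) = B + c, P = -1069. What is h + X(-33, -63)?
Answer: -1088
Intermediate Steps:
t(D) = 35/D
h = -1104 (h = -1069 - 35/(1 + 0) = -1069 - 35/1 = -1069 - 35 = -1104)
h + X(-33, -63) = -1104 + 16 = -1088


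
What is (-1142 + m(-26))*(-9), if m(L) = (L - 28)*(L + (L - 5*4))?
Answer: -24714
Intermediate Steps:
m(L) = (-28 + L)*(-20 + 2*L) (m(L) = (-28 + L)*(L + (L - 20)) = (-28 + L)*(L + (-20 + L)) = (-28 + L)*(-20 + 2*L))
(-1142 + m(-26))*(-9) = (-1142 + (560 - 76*(-26) + 2*(-26)²))*(-9) = (-1142 + (560 + 1976 + 2*676))*(-9) = (-1142 + (560 + 1976 + 1352))*(-9) = (-1142 + 3888)*(-9) = 2746*(-9) = -24714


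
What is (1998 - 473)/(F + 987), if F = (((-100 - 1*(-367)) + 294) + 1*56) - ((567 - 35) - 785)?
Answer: 1525/1857 ≈ 0.82122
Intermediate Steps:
F = 870 (F = (((-100 + 367) + 294) + 56) - (532 - 785) = ((267 + 294) + 56) - 1*(-253) = (561 + 56) + 253 = 617 + 253 = 870)
(1998 - 473)/(F + 987) = (1998 - 473)/(870 + 987) = 1525/1857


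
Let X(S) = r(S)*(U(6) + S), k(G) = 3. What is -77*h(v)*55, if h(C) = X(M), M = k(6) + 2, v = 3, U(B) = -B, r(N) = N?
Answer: 21175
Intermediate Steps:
M = 5 (M = 3 + 2 = 5)
X(S) = S*(-6 + S) (X(S) = S*(-1*6 + S) = S*(-6 + S))
h(C) = -5 (h(C) = 5*(-6 + 5) = 5*(-1) = -5)
-77*h(v)*55 = -77*(-5)*55 = 385*55 = 21175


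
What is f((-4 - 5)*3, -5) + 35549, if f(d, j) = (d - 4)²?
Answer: 36510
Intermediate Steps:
f(d, j) = (-4 + d)²
f((-4 - 5)*3, -5) + 35549 = (-4 + (-4 - 5)*3)² + 35549 = (-4 - 9*3)² + 35549 = (-4 - 27)² + 35549 = (-31)² + 35549 = 961 + 35549 = 36510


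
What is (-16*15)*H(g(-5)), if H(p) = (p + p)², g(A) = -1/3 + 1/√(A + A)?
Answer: -32/3 - 64*I*√10 ≈ -10.667 - 202.39*I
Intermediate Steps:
g(A) = -⅓ + √2/(2*√A) (g(A) = -1*⅓ + 1/√(2*A) = -⅓ + 1/(√2*√A) = -⅓ + 1*(√2/(2*√A)) = -⅓ + √2/(2*√A))
H(p) = 4*p² (H(p) = (2*p)² = 4*p²)
(-16*15)*H(g(-5)) = (-16*15)*(4*(-⅓ + √2/(2*√(-5)))²) = -960*(-⅓ + √2*(-I*√5/5)/2)² = -960*(-⅓ - I*√10/10)²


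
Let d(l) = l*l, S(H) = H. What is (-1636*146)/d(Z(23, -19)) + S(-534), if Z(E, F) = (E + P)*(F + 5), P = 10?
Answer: -28554488/53361 ≈ -535.12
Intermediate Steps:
Z(E, F) = (5 + F)*(10 + E) (Z(E, F) = (E + 10)*(F + 5) = (10 + E)*(5 + F) = (5 + F)*(10 + E))
d(l) = l²
(-1636*146)/d(Z(23, -19)) + S(-534) = (-1636*146)/((50 + 5*23 + 10*(-19) + 23*(-19))²) - 534 = -238856/(50 + 115 - 190 - 437)² - 534 = -238856/((-462)²) - 534 = -238856/213444 - 534 = -238856*1/213444 - 534 = -59714/53361 - 534 = -28554488/53361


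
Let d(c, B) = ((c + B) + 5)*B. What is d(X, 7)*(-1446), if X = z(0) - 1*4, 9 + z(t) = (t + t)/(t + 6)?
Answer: 10122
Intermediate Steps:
z(t) = -9 + 2*t/(6 + t) (z(t) = -9 + (t + t)/(t + 6) = -9 + (2*t)/(6 + t) = -9 + 2*t/(6 + t))
X = -13 (X = (-54 - 7*0)/(6 + 0) - 1*4 = (-54 + 0)/6 - 4 = (⅙)*(-54) - 4 = -9 - 4 = -13)
d(c, B) = B*(5 + B + c) (d(c, B) = ((B + c) + 5)*B = (5 + B + c)*B = B*(5 + B + c))
d(X, 7)*(-1446) = (7*(5 + 7 - 13))*(-1446) = (7*(-1))*(-1446) = -7*(-1446) = 10122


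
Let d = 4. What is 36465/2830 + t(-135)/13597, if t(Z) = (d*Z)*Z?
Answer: 140424321/7695902 ≈ 18.247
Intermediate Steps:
t(Z) = 4*Z**2 (t(Z) = (4*Z)*Z = 4*Z**2)
36465/2830 + t(-135)/13597 = 36465/2830 + (4*(-135)**2)/13597 = 36465*(1/2830) + (4*18225)*(1/13597) = 7293/566 + 72900*(1/13597) = 7293/566 + 72900/13597 = 140424321/7695902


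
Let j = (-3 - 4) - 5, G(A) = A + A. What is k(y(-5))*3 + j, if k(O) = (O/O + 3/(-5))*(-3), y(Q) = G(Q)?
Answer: -78/5 ≈ -15.600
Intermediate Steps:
G(A) = 2*A
y(Q) = 2*Q
j = -12 (j = -7 - 5 = -12)
k(O) = -6/5 (k(O) = (1 + 3*(-⅕))*(-3) = (1 - ⅗)*(-3) = (⅖)*(-3) = -6/5)
k(y(-5))*3 + j = -6/5*3 - 12 = -18/5 - 12 = -78/5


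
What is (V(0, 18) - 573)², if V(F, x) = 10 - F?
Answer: 316969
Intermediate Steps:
(V(0, 18) - 573)² = ((10 - 1*0) - 573)² = ((10 + 0) - 573)² = (10 - 573)² = (-563)² = 316969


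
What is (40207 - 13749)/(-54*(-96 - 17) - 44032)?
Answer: -13229/18965 ≈ -0.69755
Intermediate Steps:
(40207 - 13749)/(-54*(-96 - 17) - 44032) = 26458/(-54*(-113) - 44032) = 26458/(6102 - 44032) = 26458/(-37930) = 26458*(-1/37930) = -13229/18965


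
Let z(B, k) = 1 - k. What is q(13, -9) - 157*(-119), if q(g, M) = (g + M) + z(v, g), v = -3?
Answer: 18675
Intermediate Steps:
q(g, M) = 1 + M (q(g, M) = (g + M) + (1 - g) = (M + g) + (1 - g) = 1 + M)
q(13, -9) - 157*(-119) = (1 - 9) - 157*(-119) = -8 + 18683 = 18675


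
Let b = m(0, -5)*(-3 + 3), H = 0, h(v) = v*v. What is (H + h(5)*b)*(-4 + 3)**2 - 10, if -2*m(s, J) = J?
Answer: -10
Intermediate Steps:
h(v) = v**2
m(s, J) = -J/2
b = 0 (b = (-1/2*(-5))*(-3 + 3) = (5/2)*0 = 0)
(H + h(5)*b)*(-4 + 3)**2 - 10 = (0 + 5**2*0)*(-4 + 3)**2 - 10 = (0 + 25*0)*(-1)**2 - 10 = (0 + 0)*1 - 10 = 0*1 - 10 = 0 - 10 = -10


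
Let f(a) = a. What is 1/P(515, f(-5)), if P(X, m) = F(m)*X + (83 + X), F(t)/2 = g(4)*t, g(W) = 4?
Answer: -1/20002 ≈ -4.9995e-5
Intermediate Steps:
F(t) = 8*t (F(t) = 2*(4*t) = 8*t)
P(X, m) = 83 + X + 8*X*m (P(X, m) = (8*m)*X + (83 + X) = 8*X*m + (83 + X) = 83 + X + 8*X*m)
1/P(515, f(-5)) = 1/(83 + 515 + 8*515*(-5)) = 1/(83 + 515 - 20600) = 1/(-20002) = -1/20002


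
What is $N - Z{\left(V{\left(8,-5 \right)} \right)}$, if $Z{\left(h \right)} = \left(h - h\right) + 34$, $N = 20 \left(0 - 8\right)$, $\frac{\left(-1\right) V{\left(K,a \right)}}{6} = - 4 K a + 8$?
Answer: $-194$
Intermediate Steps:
$V{\left(K,a \right)} = -48 + 24 K a$ ($V{\left(K,a \right)} = - 6 \left(- 4 K a + 8\right) = - 6 \left(8 - 4 K a\right) = -48 + 24 K a$)
$N = -160$ ($N = 20 \left(-8\right) = -160$)
$Z{\left(h \right)} = 34$ ($Z{\left(h \right)} = 0 + 34 = 34$)
$N - Z{\left(V{\left(8,-5 \right)} \right)} = -160 - 34 = -194$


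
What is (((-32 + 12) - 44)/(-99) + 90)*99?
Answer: 8974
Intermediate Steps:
(((-32 + 12) - 44)/(-99) + 90)*99 = ((-20 - 44)*(-1/99) + 90)*99 = (-64*(-1/99) + 90)*99 = (64/99 + 90)*99 = (8974/99)*99 = 8974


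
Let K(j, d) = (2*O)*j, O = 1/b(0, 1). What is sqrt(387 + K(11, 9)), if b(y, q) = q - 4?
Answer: sqrt(3417)/3 ≈ 19.485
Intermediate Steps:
b(y, q) = -4 + q
O = -1/3 (O = 1/(-4 + 1) = 1/(-3) = -1/3 ≈ -0.33333)
K(j, d) = -2*j/3 (K(j, d) = (2*(-1/3))*j = -2*j/3)
sqrt(387 + K(11, 9)) = sqrt(387 - 2/3*11) = sqrt(387 - 22/3) = sqrt(1139/3) = sqrt(3417)/3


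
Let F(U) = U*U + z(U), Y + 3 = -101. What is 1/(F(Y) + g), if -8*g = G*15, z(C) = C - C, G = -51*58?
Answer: 4/65449 ≈ 6.1116e-5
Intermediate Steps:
Y = -104 (Y = -3 - 101 = -104)
G = -2958
z(C) = 0
F(U) = U² (F(U) = U*U + 0 = U² + 0 = U²)
g = 22185/4 (g = -(-1479)*15/4 = -⅛*(-44370) = 22185/4 ≈ 5546.3)
1/(F(Y) + g) = 1/((-104)² + 22185/4) = 1/(10816 + 22185/4) = 1/(65449/4) = 4/65449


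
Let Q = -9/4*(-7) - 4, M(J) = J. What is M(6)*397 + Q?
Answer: 9575/4 ≈ 2393.8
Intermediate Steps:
Q = 47/4 (Q = -9*1/4*(-7) - 4 = -9/4*(-7) - 4 = 63/4 - 4 = 47/4 ≈ 11.750)
M(6)*397 + Q = 6*397 + 47/4 = 2382 + 47/4 = 9575/4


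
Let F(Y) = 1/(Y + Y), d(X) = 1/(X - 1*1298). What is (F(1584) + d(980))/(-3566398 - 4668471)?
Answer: 475/1382667444576 ≈ 3.4354e-10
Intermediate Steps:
d(X) = 1/(-1298 + X) (d(X) = 1/(X - 1298) = 1/(-1298 + X))
F(Y) = 1/(2*Y)
(F(1584) + d(980))/(-3566398 - 4668471) = ((1/2)/1584 + 1/(-1298 + 980))/(-3566398 - 4668471) = ((1/2)*(1/1584) + 1/(-318))/(-8234869) = (1/3168 - 1/318)*(-1/8234869) = -475/167904*(-1/8234869) = 475/1382667444576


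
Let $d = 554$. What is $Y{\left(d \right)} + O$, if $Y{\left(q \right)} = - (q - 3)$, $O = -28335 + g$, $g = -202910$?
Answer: $-231796$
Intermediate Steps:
$O = -231245$ ($O = -28335 - 202910 = -231245$)
$Y{\left(q \right)} = 3 - q$ ($Y{\left(q \right)} = - (-3 + q) = 3 - q$)
$Y{\left(d \right)} + O = \left(3 - 554\right) - 231245 = -551 - 231245 = -231796$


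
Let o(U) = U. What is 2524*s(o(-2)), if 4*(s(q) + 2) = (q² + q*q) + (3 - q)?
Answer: 3155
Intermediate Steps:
s(q) = -5/4 + q²/2 - q/4 (s(q) = -2 + ((q² + q*q) + (3 - q))/4 = -2 + ((q² + q²) + (3 - q))/4 = -2 + (2*q² + (3 - q))/4 = -2 + (3 - q + 2*q²)/4 = -2 + (¾ + q²/2 - q/4) = -5/4 + q²/2 - q/4)
2524*s(o(-2)) = 2524*(-5/4 + (½)*(-2)² - ¼*(-2)) = 2524*(-5/4 + (½)*4 + ½) = 2524*(-5/4 + 2 + ½) = 2524*(5/4) = 3155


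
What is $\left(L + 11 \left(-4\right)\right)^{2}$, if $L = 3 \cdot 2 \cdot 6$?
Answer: $64$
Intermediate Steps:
$L = 36$ ($L = 6 \cdot 6 = 36$)
$\left(L + 11 \left(-4\right)\right)^{2} = \left(36 + 11 \left(-4\right)\right)^{2} = \left(36 - 44\right)^{2} = \left(-8\right)^{2} = 64$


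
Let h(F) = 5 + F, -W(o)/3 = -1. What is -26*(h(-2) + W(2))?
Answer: -156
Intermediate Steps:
W(o) = 3 (W(o) = -3*(-1) = 3)
-26*(h(-2) + W(2)) = -26*((5 - 2) + 3) = -26*(3 + 3) = -26*6 = -156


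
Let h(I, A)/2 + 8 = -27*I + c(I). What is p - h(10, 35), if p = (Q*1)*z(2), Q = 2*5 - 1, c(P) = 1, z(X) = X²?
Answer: 590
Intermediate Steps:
Q = 9 (Q = 10 - 1 = 9)
h(I, A) = -14 - 54*I (h(I, A) = -16 + 2*(-27*I + 1) = -16 + 2*(1 - 27*I) = -16 + (2 - 54*I) = -14 - 54*I)
p = 36 (p = (9*1)*2² = 9*4 = 36)
p - h(10, 35) = 36 - (-14 - 54*10) = 36 - (-14 - 540) = 36 - 1*(-554) = 36 + 554 = 590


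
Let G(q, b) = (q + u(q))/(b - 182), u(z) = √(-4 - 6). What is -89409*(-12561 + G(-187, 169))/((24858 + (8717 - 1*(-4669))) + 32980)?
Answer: 7291572177/462956 + 89409*I*√10/925912 ≈ 15750.0 + 0.30536*I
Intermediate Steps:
u(z) = I*√10 (u(z) = √(-10) = I*√10)
G(q, b) = (q + I*√10)/(-182 + b) (G(q, b) = (q + I*√10)/(b - 182) = (q + I*√10)/(-182 + b))
-89409*(-12561 + G(-187, 169))/((24858 + (8717 - 1*(-4669))) + 32980) = -89409*(-12561 + (-187 + I*√10)/(-182 + 169))/((24858 + (8717 - 1*(-4669))) + 32980) = -89409*(-12561 + (-187 + I*√10)/(-13))/((24858 + (8717 + 4669)) + 32980) = -89409*(-12561 - (-187 + I*√10)/13)/((24858 + 13386) + 32980) = -89409*(-12561 + (187/13 - I*√10/13))/(38244 + 32980) = -(-7291572177/462956 - 89409*I*√10/925912) = -89409*(-81553/462956 - I*√10/925912) = 7291572177/462956 + 89409*I*√10/925912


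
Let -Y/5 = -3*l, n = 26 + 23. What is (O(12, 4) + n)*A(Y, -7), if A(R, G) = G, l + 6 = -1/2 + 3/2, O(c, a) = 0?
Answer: -343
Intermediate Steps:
n = 49
l = -5 (l = -6 + (-1/2 + 3/2) = -6 + 1 = -5)
Y = -75 (Y = -(-15)*(-5) = -5*15 = -75)
(O(12, 4) + n)*A(Y, -7) = (0 + 49)*(-7) = 49*(-7) = -343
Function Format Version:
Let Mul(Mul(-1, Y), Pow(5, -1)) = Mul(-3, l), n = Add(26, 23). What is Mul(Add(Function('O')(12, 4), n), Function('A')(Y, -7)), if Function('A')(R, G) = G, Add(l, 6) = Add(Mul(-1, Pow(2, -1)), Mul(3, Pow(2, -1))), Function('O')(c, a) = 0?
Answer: -343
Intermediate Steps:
n = 49
l = -5 (l = Add(-6, Add(Mul(-1, Pow(2, -1)), Mul(3, Pow(2, -1)))) = Add(-6, Add(Mul(-1, Rational(1, 2)), Mul(3, Rational(1, 2)))) = Add(-6, Add(Rational(-1, 2), Rational(3, 2))) = Add(-6, 1) = -5)
Y = -75 (Y = Mul(-5, Mul(-3, -5)) = Mul(-5, 15) = -75)
Mul(Add(Function('O')(12, 4), n), Function('A')(Y, -7)) = Mul(Add(0, 49), -7) = Mul(49, -7) = -343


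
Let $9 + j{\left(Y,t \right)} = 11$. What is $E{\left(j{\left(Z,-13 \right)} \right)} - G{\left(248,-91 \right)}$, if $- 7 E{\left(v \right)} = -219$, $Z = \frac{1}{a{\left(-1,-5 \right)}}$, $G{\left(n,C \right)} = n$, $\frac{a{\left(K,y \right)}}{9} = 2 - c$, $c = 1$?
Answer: $- \frac{1517}{7} \approx -216.71$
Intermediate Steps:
$a{\left(K,y \right)} = 9$ ($a{\left(K,y \right)} = 9 \left(2 - 1\right) = 9 \cdot 1 = 9$)
$Z = \frac{1}{9} \approx 0.11111$
$j{\left(Y,t \right)} = 2$ ($j{\left(Y,t \right)} = -9 + 11 = 2$)
$E{\left(v \right)} = \frac{219}{7}$ ($E{\left(v \right)} = \left(- \frac{1}{7}\right) \left(-219\right) = \frac{219}{7}$)
$E{\left(j{\left(Z,-13 \right)} \right)} - G{\left(248,-91 \right)} = \frac{219}{7} - 248 = - \frac{1517}{7}$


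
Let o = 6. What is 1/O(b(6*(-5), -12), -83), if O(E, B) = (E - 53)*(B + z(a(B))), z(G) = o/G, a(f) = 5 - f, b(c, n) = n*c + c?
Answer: -44/1010773 ≈ -4.3531e-5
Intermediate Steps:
b(c, n) = c + c*n (b(c, n) = c*n + c = c + c*n)
z(G) = 6/G
O(E, B) = (-53 + E)*(B + 6/(5 - B)) (O(E, B) = (E - 53)*(B + 6/(5 - B)) = (-53 + E)*(B + 6/(5 - B)))
1/O(b(6*(-5), -12), -83) = 1/((318 - 6*6*(-5)*(1 - 12) - 83*(-53 + (6*(-5))*(1 - 12))*(-5 - 83))/(-5 - 83)) = 1/((318 - (-180)*(-11) - 83*(-53 - 30*(-11))*(-88))/(-88)) = 1/(-(318 - 6*330 - 83*(-53 + 330)*(-88))/88) = 1/(-(318 - 1980 - 83*277*(-88))/88) = 1/(-(318 - 1980 + 2023208)/88) = 1/(-1/88*2021546) = 1/(-1010773/44) = -44/1010773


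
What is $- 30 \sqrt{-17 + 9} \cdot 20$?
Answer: $- 1200 i \sqrt{2} \approx - 1697.1 i$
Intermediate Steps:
$- 30 \sqrt{-17 + 9} \cdot 20 = - 30 \sqrt{-8} \cdot 20 = - 30 \cdot 2 i \sqrt{2} \cdot 20 = - 60 i \sqrt{2} \cdot 20 = - 1200 i \sqrt{2}$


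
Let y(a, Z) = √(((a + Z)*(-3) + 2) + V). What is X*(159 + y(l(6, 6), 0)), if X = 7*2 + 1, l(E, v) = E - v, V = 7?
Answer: 2430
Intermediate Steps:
y(a, Z) = √(9 - 3*Z - 3*a) (y(a, Z) = √(((a + Z)*(-3) + 2) + 7) = √(((Z + a)*(-3) + 2) + 7) = √(((-3*Z - 3*a) + 2) + 7) = √((2 - 3*Z - 3*a) + 7) = √(9 - 3*Z - 3*a))
X = 15 (X = 14 + 1 = 15)
X*(159 + y(l(6, 6), 0)) = 15*(159 + √(9 - 3*0 - 3*(6 - 1*6))) = 15*(159 + √(9 + 0 - 3*(6 - 6))) = 15*(159 + √(9 + 0 - 3*0)) = 15*(159 + √(9 + 0 + 0)) = 15*(159 + √9) = 15*(159 + 3) = 15*162 = 2430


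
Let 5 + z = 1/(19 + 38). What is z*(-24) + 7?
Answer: 2405/19 ≈ 126.58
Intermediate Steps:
z = -284/57 (z = -5 + 1/(19 + 38) = -5 + 1/57 = -284/57 ≈ -4.9825)
z*(-24) + 7 = -284/57*(-24) + 7 = 2272/19 + 7 = 2405/19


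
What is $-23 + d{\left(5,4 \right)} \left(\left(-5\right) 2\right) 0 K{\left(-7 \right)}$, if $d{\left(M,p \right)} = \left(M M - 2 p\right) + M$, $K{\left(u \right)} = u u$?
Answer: $-23$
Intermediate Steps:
$K{\left(u \right)} = u^{2}$
$d{\left(M,p \right)} = M + M^{2} - 2 p$ ($d{\left(M,p \right)} = \left(M^{2} - 2 p\right) + M = M + M^{2} - 2 p$)
$-23 + d{\left(5,4 \right)} \left(\left(-5\right) 2\right) 0 K{\left(-7 \right)} = -23 + \left(5 + 5^{2} - 8\right) \left(\left(-5\right) 2\right) 0 \left(-7\right)^{2} = -23 + \left(5 + 25 - 8\right) \left(-10\right) 0 \cdot 49 = -23 + 22 \left(-10\right) 0 \cdot 49 = -23 + \left(-220\right) 0 \cdot 49 = -23 + 0 \cdot 49 = -23 + 0 = -23$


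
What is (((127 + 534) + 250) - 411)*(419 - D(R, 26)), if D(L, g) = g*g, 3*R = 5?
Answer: -128500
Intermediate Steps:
R = 5/3 (R = (1/3)*5 = 5/3 ≈ 1.6667)
D(L, g) = g**2
(((127 + 534) + 250) - 411)*(419 - D(R, 26)) = (((127 + 534) + 250) - 411)*(419 - 1*26**2) = ((661 + 250) - 411)*(419 - 1*676) = (911 - 411)*(419 - 676) = 500*(-257) = -128500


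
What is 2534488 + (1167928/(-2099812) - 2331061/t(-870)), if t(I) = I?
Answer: 1158747202226473/456709110 ≈ 2.5372e+6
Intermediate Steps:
2534488 + (1167928/(-2099812) - 2331061/t(-870)) = 2534488 + (1167928/(-2099812) - 2331061/(-870)) = 2534488 + (1167928*(-1/2099812) - 2331061*(-1/870)) = 2534488 + (-291982/524953 + 2331061/870) = 2534488 + 1223443440793/456709110 = 1158747202226473/456709110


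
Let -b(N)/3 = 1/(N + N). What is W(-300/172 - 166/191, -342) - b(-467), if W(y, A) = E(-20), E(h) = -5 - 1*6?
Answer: -10277/934 ≈ -11.003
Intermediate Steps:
b(N) = -3/(2*N) (b(N) = -3/(N + N) = -3*1/(2*N) = -3/(2*N))
E(h) = -11 (E(h) = -5 - 6 = -11)
W(y, A) = -11
W(-300/172 - 166/191, -342) - b(-467) = -11 - (-3)/(2*(-467)) = -11 - (-3)*(-1)/(2*467) = -11 - 1*3/934 = -11 - 3/934 = -10277/934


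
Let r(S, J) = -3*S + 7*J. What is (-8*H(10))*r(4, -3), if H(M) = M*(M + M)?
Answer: 52800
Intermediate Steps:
H(M) = 2*M² (H(M) = M*(2*M) = 2*M²)
(-8*H(10))*r(4, -3) = (-16*10²)*(-3*4 + 7*(-3)) = (-16*100)*(-12 - 21) = -8*200*(-33) = -1600*(-33) = 52800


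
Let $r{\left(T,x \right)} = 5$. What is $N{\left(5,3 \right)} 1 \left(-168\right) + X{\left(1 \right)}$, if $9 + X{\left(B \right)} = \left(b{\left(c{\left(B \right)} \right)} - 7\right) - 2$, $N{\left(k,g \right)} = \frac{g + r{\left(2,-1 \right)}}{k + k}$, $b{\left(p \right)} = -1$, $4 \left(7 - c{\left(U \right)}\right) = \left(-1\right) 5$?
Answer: $- \frac{767}{5} \approx -153.4$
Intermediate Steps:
$c{\left(U \right)} = \frac{33}{4}$ ($c{\left(U \right)} = 7 - \frac{\left(-1\right) 5}{4} = 7 - - \frac{5}{4} = 7 + \frac{5}{4} = \frac{33}{4}$)
$N{\left(k,g \right)} = \frac{5 + g}{2 k}$ ($N{\left(k,g \right)} = \frac{g + 5}{k + k} = \frac{5 + g}{2 k}$)
$X{\left(B \right)} = -19$ ($X{\left(B \right)} = -9 - 10 = -19$)
$N{\left(5,3 \right)} 1 \left(-168\right) + X{\left(1 \right)} = \frac{5 + 3}{2 \cdot 5} \cdot 1 \left(-168\right) - 19 = \frac{1}{2} \cdot \frac{1}{5} \cdot 8 \cdot 1 \left(-168\right) - 19 = \frac{4}{5} \cdot 1 \left(-168\right) - 19 = \frac{4}{5} \left(-168\right) - 19 = - \frac{672}{5} - 19 = - \frac{767}{5}$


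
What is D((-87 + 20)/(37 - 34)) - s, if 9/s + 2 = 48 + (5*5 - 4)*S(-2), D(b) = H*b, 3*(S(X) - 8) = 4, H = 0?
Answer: -9/242 ≈ -0.037190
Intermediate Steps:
S(X) = 28/3 (S(X) = 8 + (1/3)*4 = 8 + 4/3 = 28/3)
D(b) = 0 (D(b) = 0*b = 0)
s = 9/242 (s = 9/(-2 + (48 + (5*5 - 4)*(28/3))) = 9/(-2 + (48 + (25 - 4)*(28/3))) = 9/(-2 + (48 + 21*(28/3))) = 9/(-2 + (48 + 196)) = 9/(-2 + 244) = 9/242 ≈ 0.037190)
D((-87 + 20)/(37 - 34)) - s = 0 - 1*9/242 = 0 - 9/242 = -9/242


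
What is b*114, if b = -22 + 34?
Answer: 1368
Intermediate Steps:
b = 12
b*114 = 12*114 = 1368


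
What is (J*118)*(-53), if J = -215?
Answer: 1344610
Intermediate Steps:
(J*118)*(-53) = -215*118*(-53) = -25370*(-53) = 1344610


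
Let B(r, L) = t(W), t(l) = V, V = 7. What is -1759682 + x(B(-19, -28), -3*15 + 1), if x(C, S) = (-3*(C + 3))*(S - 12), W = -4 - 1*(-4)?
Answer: -1758002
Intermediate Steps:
W = 0 (W = -4 + 4 = 0)
t(l) = 7
B(r, L) = 7
x(C, S) = (-12 + S)*(-9 - 3*C) (x(C, S) = (-3*(3 + C))*(-12 + S) = (-9 - 3*C)*(-12 + S) = (-12 + S)*(-9 - 3*C))
-1759682 + x(B(-19, -28), -3*15 + 1) = -1759682 + (108 - 9*(-3*15 + 1) + 36*7 - 3*7*(-3*15 + 1)) = -1759682 + (108 - 9*(-45 + 1) + 252 - 3*7*(-45 + 1)) = -1759682 + (108 - 9*(-44) + 252 - 3*7*(-44)) = -1759682 + (108 + 396 + 252 + 924) = -1759682 + 1680 = -1758002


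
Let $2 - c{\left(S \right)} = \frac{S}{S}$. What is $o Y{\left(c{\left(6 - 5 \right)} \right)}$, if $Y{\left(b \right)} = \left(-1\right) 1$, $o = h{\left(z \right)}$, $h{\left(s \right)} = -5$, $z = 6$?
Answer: $5$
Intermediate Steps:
$c{\left(S \right)} = 1$ ($c{\left(S \right)} = 2 - \frac{S}{S} = 2 - 1 = 1$)
$o = -5$
$Y{\left(b \right)} = -1$
$o Y{\left(c{\left(6 - 5 \right)} \right)} = \left(-5\right) \left(-1\right) = 5$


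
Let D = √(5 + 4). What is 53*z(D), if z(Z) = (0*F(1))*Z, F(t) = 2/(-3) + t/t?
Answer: 0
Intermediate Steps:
F(t) = ⅓ (F(t) = 2*(-⅓) + 1 = -⅔ + 1 = ⅓)
D = 3 (D = √9 = 3)
z(Z) = 0 (z(Z) = (0*(⅓))*Z = 0*Z = 0)
53*z(D) = 53*0 = 0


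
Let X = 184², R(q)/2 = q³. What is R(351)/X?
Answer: 43243551/16928 ≈ 2554.6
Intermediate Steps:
R(q) = 2*q³
X = 33856
R(351)/X = (2*351³)/33856 = (2*43243551)*(1/33856) = 86487102*(1/33856) = 43243551/16928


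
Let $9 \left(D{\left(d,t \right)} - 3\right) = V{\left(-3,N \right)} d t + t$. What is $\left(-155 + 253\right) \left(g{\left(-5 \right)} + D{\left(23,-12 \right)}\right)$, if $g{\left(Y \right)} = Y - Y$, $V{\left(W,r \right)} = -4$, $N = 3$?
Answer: $\frac{36554}{3} \approx 12185.0$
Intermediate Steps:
$g{\left(Y \right)} = 0$
$D{\left(d,t \right)} = 3 + \frac{t}{9} - \frac{4 d t}{9}$ ($D{\left(d,t \right)} = 3 + \frac{- 4 d t + t}{9} = 3 + \frac{t - 4 d t}{9} = 3 - \left(- \frac{t}{9} + \frac{4 d t}{9}\right) = 3 + \frac{t}{9} - \frac{4 d t}{9}$)
$\left(-155 + 253\right) \left(g{\left(-5 \right)} + D{\left(23,-12 \right)}\right) = \left(-155 + 253\right) \left(0 + \left(3 + \frac{1}{9} \left(-12\right) - \frac{92}{9} \left(-12\right)\right)\right) = 98 \left(0 + \left(3 - \frac{4}{3} + \frac{368}{3}\right)\right) = 98 \left(0 + \frac{373}{3}\right) = 98 \cdot \frac{373}{3} = \frac{36554}{3}$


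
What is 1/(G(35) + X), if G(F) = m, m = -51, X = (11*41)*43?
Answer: 1/19342 ≈ 5.1701e-5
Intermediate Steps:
X = 19393 (X = 451*43 = 19393)
G(F) = -51
1/(G(35) + X) = 1/(-51 + 19393) = 1/19342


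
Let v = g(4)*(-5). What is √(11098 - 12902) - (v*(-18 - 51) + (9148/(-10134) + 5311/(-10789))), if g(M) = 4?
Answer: -75365391217/54667863 + 2*I*√451 ≈ -1378.6 + 42.474*I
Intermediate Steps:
v = -20 (v = 4*(-5) = -20)
√(11098 - 12902) - (v*(-18 - 51) + (9148/(-10134) + 5311/(-10789))) = √(11098 - 12902) - (-20*(-18 - 51) + (9148/(-10134) + 5311/(-10789))) = √(-1804) - (-20*(-69) + (9148*(-1/10134) + 5311*(-1/10789))) = 2*I*√451 - (1380 + (-4574/5067 - 5311/10789)) = 2*I*√451 - (1380 - 76259723/54667863) = 2*I*√451 - 1*75365391217/54667863 = 2*I*√451 - 75365391217/54667863 = -75365391217/54667863 + 2*I*√451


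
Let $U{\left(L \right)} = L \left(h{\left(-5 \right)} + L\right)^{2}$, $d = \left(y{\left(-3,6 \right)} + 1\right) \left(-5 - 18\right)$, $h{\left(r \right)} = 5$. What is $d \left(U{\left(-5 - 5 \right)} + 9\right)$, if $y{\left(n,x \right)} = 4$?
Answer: $27715$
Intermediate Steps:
$d = -115$ ($d = \left(4 + 1\right) \left(-5 - 18\right) = 5 \left(-5 - 18\right) = 5 \left(-23\right) = -115$)
$U{\left(L \right)} = L \left(5 + L\right)^{2}$
$d \left(U{\left(-5 - 5 \right)} + 9\right) = - 115 \left(\left(-5 - 5\right) \left(5 - 10\right)^{2} + 9\right) = - 115 \left(- 10 \left(5 - 10\right)^{2} + 9\right) = - 115 \left(- 10 \left(-5\right)^{2} + 9\right) = - 115 \left(\left(-10\right) 25 + 9\right) = - 115 \left(-250 + 9\right) = \left(-115\right) \left(-241\right) = 27715$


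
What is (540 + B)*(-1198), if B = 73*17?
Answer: -2133638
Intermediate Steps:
B = 1241
(540 + B)*(-1198) = (540 + 1241)*(-1198) = 1781*(-1198) = -2133638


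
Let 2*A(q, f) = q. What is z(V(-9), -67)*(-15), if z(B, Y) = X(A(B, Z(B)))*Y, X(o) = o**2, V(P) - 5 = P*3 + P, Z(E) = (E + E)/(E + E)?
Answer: 965805/4 ≈ 2.4145e+5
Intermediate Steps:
Z(E) = 1 (Z(E) = (2*E)/((2*E)) = (2*E)*(1/(2*E)) = 1)
A(q, f) = q/2
V(P) = 5 + 4*P (V(P) = 5 + (P*3 + P) = 5 + (3*P + P) = 5 + 4*P)
z(B, Y) = Y*B**2/4 (z(B, Y) = (B/2)**2*Y = (B**2/4)*Y = Y*B**2/4)
z(V(-9), -67)*(-15) = ((1/4)*(-67)*(5 + 4*(-9))**2)*(-15) = ((1/4)*(-67)*(5 - 36)**2)*(-15) = ((1/4)*(-67)*(-31)**2)*(-15) = ((1/4)*(-67)*961)*(-15) = -64387/4*(-15) = 965805/4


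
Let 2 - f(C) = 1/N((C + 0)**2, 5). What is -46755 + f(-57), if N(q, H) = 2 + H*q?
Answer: -759595992/16247 ≈ -46753.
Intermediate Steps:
f(C) = 2 - 1/(2 + 5*C**2) (f(C) = 2 - 1/(2 + 5*(C + 0)**2) = 2 - 1/(2 + 5*C**2))
-46755 + f(-57) = -46755 + (3 + 10*(-57)**2)/(2 + 5*(-57)**2) = -46755 + (3 + 10*3249)/(2 + 5*3249) = -46755 + (3 + 32490)/(2 + 16245) = -46755 + 32493/16247 = -759595992/16247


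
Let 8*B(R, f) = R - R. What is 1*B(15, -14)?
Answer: 0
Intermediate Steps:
B(R, f) = 0 (B(R, f) = (R - R)/8 = (⅛)*0 = 0)
1*B(15, -14) = 1*0 = 0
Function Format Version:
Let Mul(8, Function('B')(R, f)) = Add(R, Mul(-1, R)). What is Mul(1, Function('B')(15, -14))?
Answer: 0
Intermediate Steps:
Function('B')(R, f) = 0 (Function('B')(R, f) = Mul(Rational(1, 8), Add(R, Mul(-1, R))) = Mul(Rational(1, 8), 0) = 0)
Mul(1, Function('B')(15, -14)) = Mul(1, 0) = 0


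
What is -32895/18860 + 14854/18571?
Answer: -9449903/10007116 ≈ -0.94432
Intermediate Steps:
-32895/18860 + 14854/18571 = -32895*1/18860 + 14854*(1/18571) = -6579/3772 + 2122/2653 = -9449903/10007116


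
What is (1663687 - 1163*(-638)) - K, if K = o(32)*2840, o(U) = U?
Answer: 2314801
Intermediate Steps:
K = 90880 (K = 32*2840 = 90880)
(1663687 - 1163*(-638)) - K = (1663687 - 1163*(-638)) - 1*90880 = (1663687 + 741994) - 90880 = 2405681 - 90880 = 2314801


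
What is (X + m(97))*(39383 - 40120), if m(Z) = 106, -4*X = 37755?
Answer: 27512947/4 ≈ 6.8782e+6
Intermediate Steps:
X = -37755/4 (X = -1/4*37755 = -37755/4 ≈ -9438.8)
(X + m(97))*(39383 - 40120) = (-37755/4 + 106)*(39383 - 40120) = -37331/4*(-737) = 27512947/4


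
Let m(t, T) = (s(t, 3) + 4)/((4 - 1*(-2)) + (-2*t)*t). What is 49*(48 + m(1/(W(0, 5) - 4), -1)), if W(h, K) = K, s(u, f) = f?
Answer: 9751/4 ≈ 2437.8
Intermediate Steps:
m(t, T) = 7/(6 - 2*t**2) (m(t, T) = (3 + 4)/((4 - 1*(-2)) + (-2*t)*t) = 7/((4 + 2) - 2*t**2) = 7/(6 - 2*t**2))
49*(48 + m(1/(W(0, 5) - 4), -1)) = 49*(48 - 7/(-6 + 2*(1/(5 - 4))**2)) = 49*(48 - 7/(-6 + 2*(1/1)**2)) = 49*(48 - 7/(-6 + 2*1**2)) = 49*(48 - 7/(-6 + 2*1)) = 49*(48 - 7/(-6 + 2)) = 49*(48 - 7/(-4)) = 49*(48 - 7*(-1/4)) = 49*(48 + 7/4) = 49*(199/4) = 9751/4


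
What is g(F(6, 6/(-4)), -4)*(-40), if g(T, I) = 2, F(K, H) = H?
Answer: -80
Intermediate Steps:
g(F(6, 6/(-4)), -4)*(-40) = 2*(-40) = -80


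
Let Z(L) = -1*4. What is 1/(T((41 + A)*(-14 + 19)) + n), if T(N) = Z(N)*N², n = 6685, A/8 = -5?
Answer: 1/6585 ≈ 0.00015186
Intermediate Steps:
A = -40 (A = 8*(-5) = -40)
Z(L) = -4
T(N) = -4*N²
1/(T((41 + A)*(-14 + 19)) + n) = 1/(-4*(-14 + 19)²*(41 - 40)² + 6685) = 1/(-4*(1*5)² + 6685) = 1/(-4*5² + 6685) = 1/(-4*25 + 6685) = 1/(-100 + 6685) = 1/6585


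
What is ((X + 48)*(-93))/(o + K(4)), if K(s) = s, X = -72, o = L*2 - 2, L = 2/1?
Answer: 372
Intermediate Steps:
L = 2 (L = 2*1 = 2)
o = 2 (o = 2*2 - 2 = 4 - 2 = 2)
((X + 48)*(-93))/(o + K(4)) = ((-72 + 48)*(-93))/(2 + 4) = -24*(-93)/6 = 2232*(1/6) = 372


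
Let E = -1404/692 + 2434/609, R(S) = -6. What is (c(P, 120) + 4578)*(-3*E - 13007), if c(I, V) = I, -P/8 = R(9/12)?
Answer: -2114082721656/35119 ≈ -6.0198e+7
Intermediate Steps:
P = 48 (P = -8*(-6) = 48)
E = 207323/105357 (E = -1404*1/692 + 2434*(1/609) = -351/173 + 2434/609 = 207323/105357 ≈ 1.9678)
(c(P, 120) + 4578)*(-3*E - 13007) = (48 + 4578)*(-3*207323/105357 - 13007) = 4626*(-207323/35119 - 13007) = 4626*(-457000156/35119) = -2114082721656/35119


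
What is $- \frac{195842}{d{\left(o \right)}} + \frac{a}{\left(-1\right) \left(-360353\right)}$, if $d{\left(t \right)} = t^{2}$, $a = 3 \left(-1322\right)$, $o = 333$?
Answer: $- \frac{71012038000}{39959183817} \approx -1.7771$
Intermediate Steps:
$a = -3966$
$- \frac{195842}{d{\left(o \right)}} + \frac{a}{\left(-1\right) \left(-360353\right)} = - \frac{195842}{333^{2}} - \frac{3966}{\left(-1\right) \left(-360353\right)} = - \frac{195842}{110889} - \frac{3966}{360353} = - \frac{71012038000}{39959183817}$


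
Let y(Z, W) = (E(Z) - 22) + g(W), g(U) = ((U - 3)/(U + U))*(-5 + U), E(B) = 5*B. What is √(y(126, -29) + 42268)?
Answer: 2*√9010735/29 ≈ 207.02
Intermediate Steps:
g(U) = (-5 + U)*(-3 + U)/(2*U) (g(U) = ((-3 + U)/((2*U)))*(-5 + U) = ((-3 + U)*(1/(2*U)))*(-5 + U) = ((-3 + U)/(2*U))*(-5 + U) = (-5 + U)*(-3 + U)/(2*U))
y(Z, W) = -22 + 5*Z + (15 + W*(-8 + W))/(2*W) (y(Z, W) = (5*Z - 22) + (15 + W*(-8 + W))/(2*W) = (-22 + 5*Z) + (15 + W*(-8 + W))/(2*W) = -22 + 5*Z + (15 + W*(-8 + W))/(2*W))
√(y(126, -29) + 42268) = √((-26 + (½)*(-29) + 5*126 + (15/2)/(-29)) + 42268) = √((-26 - 29/2 + 630 + (15/2)*(-1/29)) + 42268) = √((-26 - 29/2 + 630 - 15/58) + 42268) = √(17088/29 + 42268) = √(1242860/29) = 2*√9010735/29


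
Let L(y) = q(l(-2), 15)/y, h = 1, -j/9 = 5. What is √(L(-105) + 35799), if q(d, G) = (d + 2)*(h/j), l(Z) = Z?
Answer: √35799 ≈ 189.21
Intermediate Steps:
j = -45 (j = -9*5 = -45)
q(d, G) = -2/45 - d/45 (q(d, G) = (d + 2)*(1/(-45)) = (2 + d)*(1*(-1/45)) = (2 + d)*(-1/45) = -2/45 - d/45)
L(y) = 0 (L(y) = (-2/45 - 1/45*(-2))/y = (-2/45 + 2/45)/y = 0/y = 0)
√(L(-105) + 35799) = √(0 + 35799) = √35799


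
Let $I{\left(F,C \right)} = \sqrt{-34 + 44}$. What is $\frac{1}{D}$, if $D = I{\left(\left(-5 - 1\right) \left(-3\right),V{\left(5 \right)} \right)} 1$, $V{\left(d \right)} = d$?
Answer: $\frac{\sqrt{10}}{10} \approx 0.31623$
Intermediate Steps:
$I{\left(F,C \right)} = \sqrt{10}$
$D = \sqrt{10}$ ($D = \sqrt{10} \cdot 1 = \sqrt{10} \approx 3.1623$)
$\frac{1}{D} = \frac{1}{\sqrt{10}} = \frac{\sqrt{10}}{10}$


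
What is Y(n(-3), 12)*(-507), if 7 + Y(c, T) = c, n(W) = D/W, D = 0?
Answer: 3549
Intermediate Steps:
n(W) = 0 (n(W) = 0/W = 0)
Y(c, T) = -7 + c
Y(n(-3), 12)*(-507) = (-7 + 0)*(-507) = -7*(-507) = 3549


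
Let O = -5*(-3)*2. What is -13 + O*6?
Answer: 167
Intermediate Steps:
O = 30 (O = 15*2 = 30)
-13 + O*6 = -13 + 30*6 = -13 + 180 = 167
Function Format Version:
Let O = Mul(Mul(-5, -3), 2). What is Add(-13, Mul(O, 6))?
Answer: 167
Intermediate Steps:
O = 30 (O = Mul(15, 2) = 30)
Add(-13, Mul(O, 6)) = Add(-13, Mul(30, 6)) = Add(-13, 180) = 167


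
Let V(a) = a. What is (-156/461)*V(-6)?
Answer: 936/461 ≈ 2.0304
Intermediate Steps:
(-156/461)*V(-6) = -156/461*(-6) = 936/461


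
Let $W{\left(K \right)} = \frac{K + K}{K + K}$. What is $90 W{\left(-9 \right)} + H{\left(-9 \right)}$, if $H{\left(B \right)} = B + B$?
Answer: $72$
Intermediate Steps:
$H{\left(B \right)} = 2 B$
$W{\left(K \right)} = 1$ ($W{\left(K \right)} = \frac{2 K}{2 K} = 2 K \frac{1}{2 K} = 1$)
$90 W{\left(-9 \right)} + H{\left(-9 \right)} = 90 \cdot 1 + 2 \left(-9\right) = 90 - 18 = 72$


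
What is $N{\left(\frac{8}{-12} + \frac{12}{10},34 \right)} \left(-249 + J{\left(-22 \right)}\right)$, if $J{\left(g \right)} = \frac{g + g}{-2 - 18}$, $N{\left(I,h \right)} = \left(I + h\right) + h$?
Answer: $- \frac{1268552}{75} \approx -16914.0$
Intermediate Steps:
$N{\left(I,h \right)} = I + 2 h$
$J{\left(g \right)} = - \frac{g}{10}$ ($J{\left(g \right)} = \frac{2 g}{-20} = 2 g \left(- \frac{1}{20}\right) = - \frac{g}{10}$)
$N{\left(\frac{8}{-12} + \frac{12}{10},34 \right)} \left(-249 + J{\left(-22 \right)}\right) = \left(\left(\frac{8}{-12} + \frac{12}{10}\right) + 2 \cdot 34\right) \left(-249 - - \frac{11}{5}\right) = \left(\left(8 \left(- \frac{1}{12}\right) + 12 \cdot \frac{1}{10}\right) + 68\right) \left(-249 + \frac{11}{5}\right) = \left(\left(- \frac{2}{3} + \frac{6}{5}\right) + 68\right) \left(- \frac{1234}{5}\right) = \left(\frac{8}{15} + 68\right) \left(- \frac{1234}{5}\right) = \frac{1028}{15} \left(- \frac{1234}{5}\right) = - \frac{1268552}{75}$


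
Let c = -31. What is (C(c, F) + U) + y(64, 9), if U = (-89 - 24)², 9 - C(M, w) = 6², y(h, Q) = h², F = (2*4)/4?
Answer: 16838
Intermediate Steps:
F = 2 (F = 8*(¼) = 2)
C(M, w) = -27 (C(M, w) = 9 - 1*6² = 9 - 1*36 = 9 - 36 = -27)
U = 12769 (U = (-113)² = 12769)
(C(c, F) + U) + y(64, 9) = (-27 + 12769) + 64² = 12742 + 4096 = 16838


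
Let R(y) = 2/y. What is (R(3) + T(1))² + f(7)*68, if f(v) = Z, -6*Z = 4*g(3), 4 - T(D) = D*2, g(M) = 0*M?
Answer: 64/9 ≈ 7.1111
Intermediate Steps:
g(M) = 0
T(D) = 4 - 2*D (T(D) = 4 - D*2 = 4 - 2*D)
Z = 0 (Z = -2*0/3 = -⅙*0 = 0)
f(v) = 0
(R(3) + T(1))² + f(7)*68 = (2/3 + (4 - 2*1))² + 0*68 = (2*(⅓) + (4 - 2))² + 0 = (⅔ + 2)² + 0 = (8/3)² + 0 = 64/9 + 0 = 64/9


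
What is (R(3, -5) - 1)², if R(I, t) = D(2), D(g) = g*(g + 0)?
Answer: 9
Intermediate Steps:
D(g) = g² (D(g) = g*g = g²)
R(I, t) = 4 (R(I, t) = 2² = 4)
(R(3, -5) - 1)² = (4 - 1)² = 3² = 9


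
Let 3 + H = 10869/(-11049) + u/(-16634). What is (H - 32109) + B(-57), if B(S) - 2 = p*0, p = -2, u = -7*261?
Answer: -1967209172561/61263022 ≈ -32111.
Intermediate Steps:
u = -1827
H = -237325207/61263022 (H = -3 + (10869/(-11049) - 1827/(-16634)) = -3 + (10869*(-1/11049) - 1827*(-1/16634)) = -3 + (-3623/3683 + 1827/16634) = -3 - 53536141/61263022 = -237325207/61263022 ≈ -3.8739)
B(S) = 2 (B(S) = 2 - 2*0 = 2 + 0 = 2)
(H - 32109) + B(-57) = (-237325207/61263022 - 32109) + 2 = -1967331698605/61263022 + 2 = -1967209172561/61263022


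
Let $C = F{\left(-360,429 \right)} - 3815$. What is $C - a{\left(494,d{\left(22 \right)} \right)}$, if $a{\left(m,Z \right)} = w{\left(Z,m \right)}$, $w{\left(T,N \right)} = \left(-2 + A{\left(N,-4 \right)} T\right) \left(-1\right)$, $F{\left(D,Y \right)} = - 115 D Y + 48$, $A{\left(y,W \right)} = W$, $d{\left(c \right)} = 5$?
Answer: $17756811$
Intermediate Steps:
$F{\left(D,Y \right)} = 48 - 115 D Y$ ($F{\left(D,Y \right)} = - 115 D Y + 48 = 48 - 115 D Y$)
$w{\left(T,N \right)} = 2 + 4 T$ ($w{\left(T,N \right)} = \left(-2 - 4 T\right) \left(-1\right) = 2 + 4 T$)
$a{\left(m,Z \right)} = 2 + 4 Z$
$C = 17756833$ ($C = \left(48 - \left(-41400\right) 429\right) - 3815 = \left(48 + 17760600\right) - 3815 = 17760648 - 3815 = 17756833$)
$C - a{\left(494,d{\left(22 \right)} \right)} = 17756833 - \left(2 + 4 \cdot 5\right) = 17756833 - \left(2 + 20\right) = 17756833 - 22 = 17756811$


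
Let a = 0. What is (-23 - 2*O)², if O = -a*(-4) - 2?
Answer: 361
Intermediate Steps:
O = -2 (O = -1*0*(-4) - 2 = 0*(-4) - 2 = 0 - 2 = -2)
(-23 - 2*O)² = (-23 - 2*(-2))² = (-23 + 4)² = (-19)² = 361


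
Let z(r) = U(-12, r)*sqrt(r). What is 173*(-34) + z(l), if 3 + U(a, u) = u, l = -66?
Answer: -5882 - 69*I*sqrt(66) ≈ -5882.0 - 560.56*I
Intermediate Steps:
U(a, u) = -3 + u
z(r) = sqrt(r)*(-3 + r) (z(r) = (-3 + r)*sqrt(r) = sqrt(r)*(-3 + r))
173*(-34) + z(l) = 173*(-34) + sqrt(-66)*(-3 - 66) = -5882 + (I*sqrt(66))*(-69) = -5882 - 69*I*sqrt(66)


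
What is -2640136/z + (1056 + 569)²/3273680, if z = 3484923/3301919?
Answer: -5707669205251220849/2281704545328 ≈ -2.5015e+6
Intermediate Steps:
z = 3484923/3301919 (z = 3484923*(1/3301919) = 3484923/3301919 ≈ 1.0554)
-2640136/z + (1056 + 569)²/3273680 = -2640136/3484923/3301919 + (1056 + 569)²/3273680 = -2640136*3301919/3484923 + 1625²*(1/3273680) = -8717515220984/3484923 + 2640625*(1/3273680) = -8717515220984/3484923 + 528125/654736 = -5707669205251220849/2281704545328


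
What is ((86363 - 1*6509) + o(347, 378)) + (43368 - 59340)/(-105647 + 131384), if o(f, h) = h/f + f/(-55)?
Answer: 13073556348669/163730215 ≈ 79848.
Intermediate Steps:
o(f, h) = -f/55 + h/f (o(f, h) = h/f + f*(-1/55) = h/f - f/55 = -f/55 + h/f)
((86363 - 1*6509) + o(347, 378)) + (43368 - 59340)/(-105647 + 131384) = ((86363 - 1*6509) + (-1/55*347 + 378/347)) + (43368 - 59340)/(-105647 + 131384) = ((86363 - 6509) + (-347/55 + 378*(1/347))) - 15972/25737 = (79854 + (-347/55 + 378/347)) - 15972*1/25737 = (79854 - 99619/19085) - 5324/8579 = 1523913971/19085 - 5324/8579 = 13073556348669/163730215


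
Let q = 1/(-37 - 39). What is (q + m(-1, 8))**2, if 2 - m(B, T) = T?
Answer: 208849/5776 ≈ 36.158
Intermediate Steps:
m(B, T) = 2 - T
q = -1/76 (q = 1/(-76) = -1/76 ≈ -0.013158)
(q + m(-1, 8))**2 = (-1/76 + (2 - 1*8))**2 = (-1/76 + (2 - 8))**2 = (-1/76 - 6)**2 = (-457/76)**2 = 208849/5776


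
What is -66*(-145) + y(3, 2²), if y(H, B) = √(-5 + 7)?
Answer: 9570 + √2 ≈ 9571.4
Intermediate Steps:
y(H, B) = √2
-66*(-145) + y(3, 2²) = -66*(-145) + √2 = 9570 + √2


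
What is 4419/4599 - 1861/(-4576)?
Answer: 3197787/2338336 ≈ 1.3675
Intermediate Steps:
4419/4599 - 1861/(-4576) = 4419*(1/4599) - 1861*(-1/4576) = 491/511 + 1861/4576 = 3197787/2338336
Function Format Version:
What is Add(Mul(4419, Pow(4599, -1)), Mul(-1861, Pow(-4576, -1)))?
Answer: Rational(3197787, 2338336) ≈ 1.3675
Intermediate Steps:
Add(Mul(4419, Pow(4599, -1)), Mul(-1861, Pow(-4576, -1))) = Add(Mul(4419, Rational(1, 4599)), Mul(-1861, Rational(-1, 4576))) = Add(Rational(491, 511), Rational(1861, 4576)) = Rational(3197787, 2338336)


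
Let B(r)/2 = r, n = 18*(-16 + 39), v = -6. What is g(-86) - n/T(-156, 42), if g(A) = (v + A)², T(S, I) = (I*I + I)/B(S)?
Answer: 2569192/301 ≈ 8535.5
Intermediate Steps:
n = 414 (n = 18*23 = 414)
B(r) = 2*r
T(S, I) = (I + I²)/(2*S) (T(S, I) = (I*I + I)/((2*S)) = (I² + I)*(1/(2*S)) = (I + I²)*(1/(2*S)) = (I + I²)/(2*S))
g(A) = (-6 + A)²
g(-86) - n/T(-156, 42) = (-6 - 86)² - 414/((½)*42*(1 + 42)/(-156)) = (-92)² - 414/((½)*42*(-1/156)*43) = 8464 - 414/(-301/52) = 8464 - 414*(-52)/301 = 8464 - 1*(-21528/301) = 8464 + 21528/301 = 2569192/301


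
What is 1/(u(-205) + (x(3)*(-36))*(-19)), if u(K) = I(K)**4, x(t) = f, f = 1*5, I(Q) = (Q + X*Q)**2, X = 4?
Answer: 1/1218402897509918212894045 ≈ 8.2075e-25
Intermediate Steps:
I(Q) = 25*Q**2 (I(Q) = (Q + 4*Q)**2 = (5*Q)**2 = 25*Q**2)
f = 5
x(t) = 5
u(K) = 390625*K**8 (u(K) = (25*K**2)**4 = 390625*K**8)
1/(u(-205) + (x(3)*(-36))*(-19)) = 1/(390625*(-205)**8 + (5*(-36))*(-19)) = 1/(390625*3119111417625390625 - 180*(-19)) = 1/(1218402897509918212890625 + 3420) = 1/1218402897509918212894045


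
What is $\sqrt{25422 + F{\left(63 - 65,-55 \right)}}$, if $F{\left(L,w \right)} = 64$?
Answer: $\sqrt{25486} \approx 159.64$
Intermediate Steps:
$\sqrt{25422 + F{\left(63 - 65,-55 \right)}} = \sqrt{25422 + 64} = \sqrt{25486}$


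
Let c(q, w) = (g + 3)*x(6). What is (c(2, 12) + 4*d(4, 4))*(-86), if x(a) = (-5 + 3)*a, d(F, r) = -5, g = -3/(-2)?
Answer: 6364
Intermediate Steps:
g = 3/2 (g = -3*(-1/2) = 3/2 ≈ 1.5000)
x(a) = -2*a
c(q, w) = -54 (c(q, w) = (3/2 + 3)*(-2*6) = (9/2)*(-12) = -54)
(c(2, 12) + 4*d(4, 4))*(-86) = (-54 + 4*(-5))*(-86) = (-54 - 20)*(-86) = -74*(-86) = 6364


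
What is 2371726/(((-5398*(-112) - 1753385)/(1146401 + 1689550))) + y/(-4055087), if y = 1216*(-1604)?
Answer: -27274913245260596686/4658520441383 ≈ -5.8548e+6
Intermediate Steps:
y = -1950464
2371726/(((-5398*(-112) - 1753385)/(1146401 + 1689550))) + y/(-4055087) = 2371726/(((-5398*(-112) - 1753385)/(1146401 + 1689550))) - 1950464/(-4055087) = 2371726/(((604576 - 1753385)/2835951)) - 1950464*(-1/4055087) = 2371726/((-1148809*1/2835951)) + 1950464/4055087 = 2371726/(-1148809/2835951) + 1950464/4055087 = 2371726*(-2835951/1148809) + 1950464/4055087 = -6726098721426/1148809 + 1950464/4055087 = -27274913245260596686/4658520441383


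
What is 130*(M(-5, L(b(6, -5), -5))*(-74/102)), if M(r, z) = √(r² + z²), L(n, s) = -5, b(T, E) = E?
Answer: -24050*√2/51 ≈ -666.90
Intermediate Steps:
130*(M(-5, L(b(6, -5), -5))*(-74/102)) = 130*(√((-5)² + (-5)²)*(-74/102)) = 130*(√(25 + 25)*(-74*1/102)) = 130*(√50*(-37/51)) = 130*((5*√2)*(-37/51)) = 130*(-185*√2/51) = -24050*√2/51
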